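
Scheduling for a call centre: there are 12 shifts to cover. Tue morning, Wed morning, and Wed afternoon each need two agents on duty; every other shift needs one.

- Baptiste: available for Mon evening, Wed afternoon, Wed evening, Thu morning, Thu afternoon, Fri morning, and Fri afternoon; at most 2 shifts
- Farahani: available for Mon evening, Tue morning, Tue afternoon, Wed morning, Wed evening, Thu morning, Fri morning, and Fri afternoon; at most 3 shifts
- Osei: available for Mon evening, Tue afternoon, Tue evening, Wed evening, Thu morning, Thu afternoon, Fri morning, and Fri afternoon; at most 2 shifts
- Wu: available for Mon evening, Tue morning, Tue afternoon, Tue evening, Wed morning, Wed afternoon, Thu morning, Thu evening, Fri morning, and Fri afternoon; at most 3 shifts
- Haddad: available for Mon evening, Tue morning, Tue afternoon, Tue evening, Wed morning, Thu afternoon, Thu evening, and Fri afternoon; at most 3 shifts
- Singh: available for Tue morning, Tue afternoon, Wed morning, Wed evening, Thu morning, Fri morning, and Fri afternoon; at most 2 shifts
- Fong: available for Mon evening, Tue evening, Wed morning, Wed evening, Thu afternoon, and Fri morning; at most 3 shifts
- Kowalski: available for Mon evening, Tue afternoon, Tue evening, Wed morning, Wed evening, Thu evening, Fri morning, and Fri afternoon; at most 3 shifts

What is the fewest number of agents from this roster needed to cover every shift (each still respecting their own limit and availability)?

6

15 slots to fill and no one can take more than 3, so at least ⌈15/3⌉ = 5 agents are needed.
No set of 5 agents can cover every shift (each such set leaves at least one shift with no one available or exceeds a cap).
Baptiste, Farahani, Osei, Wu, Haddad, and Singh alone can cover everything: Mon evening→Farahani, Tue morning→Haddad+Singh, Tue afternoon→Farahani, Tue evening→Osei, Wed morning→Haddad+Singh, Wed afternoon→Baptiste+Wu, Wed evening→Farahani, Thu morning→Osei, Thu afternoon→Baptiste, Thu evening→Wu, Fri morning→Wu, Fri afternoon→Haddad.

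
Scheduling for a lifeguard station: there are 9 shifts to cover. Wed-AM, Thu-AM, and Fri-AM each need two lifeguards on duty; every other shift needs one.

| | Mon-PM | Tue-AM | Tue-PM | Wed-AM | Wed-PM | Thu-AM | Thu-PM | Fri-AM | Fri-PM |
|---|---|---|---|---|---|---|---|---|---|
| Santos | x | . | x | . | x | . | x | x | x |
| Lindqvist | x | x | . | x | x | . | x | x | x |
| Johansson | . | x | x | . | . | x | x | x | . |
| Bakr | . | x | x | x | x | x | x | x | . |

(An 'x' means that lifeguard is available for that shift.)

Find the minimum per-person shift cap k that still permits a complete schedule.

3

With 4 lifeguards and 12 worker-slots to fill, someone must work at least ⌈12/4⌉ = 3 shifts, so k ≥ 3.
k = 3 works: Mon-PM→Santos, Tue-AM→Lindqvist, Tue-PM→Santos, Wed-AM→Lindqvist+Bakr, Wed-PM→Lindqvist, Thu-AM→Johansson+Bakr, Thu-PM→Johansson, Fri-AM→Johansson+Bakr, Fri-PM→Santos.
Loads: Santos 3, Lindqvist 3, Johansson 3, Bakr 3 — all ≤ 3.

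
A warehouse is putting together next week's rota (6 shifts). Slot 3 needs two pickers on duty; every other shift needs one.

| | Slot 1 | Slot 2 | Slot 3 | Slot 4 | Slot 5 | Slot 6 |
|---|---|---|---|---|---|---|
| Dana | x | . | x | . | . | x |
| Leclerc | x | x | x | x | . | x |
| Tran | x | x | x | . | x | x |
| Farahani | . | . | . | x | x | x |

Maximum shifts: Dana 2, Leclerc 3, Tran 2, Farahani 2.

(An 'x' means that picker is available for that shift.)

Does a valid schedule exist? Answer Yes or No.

Yes

One valid schedule: Slot 1→Dana, Slot 2→Leclerc, Slot 3→Dana+Leclerc, Slot 4→Leclerc, Slot 5→Tran, Slot 6→Tran.
Loads: Dana 2/2, Leclerc 3/3, Tran 2/2, Farahani 0/2 — all within limits.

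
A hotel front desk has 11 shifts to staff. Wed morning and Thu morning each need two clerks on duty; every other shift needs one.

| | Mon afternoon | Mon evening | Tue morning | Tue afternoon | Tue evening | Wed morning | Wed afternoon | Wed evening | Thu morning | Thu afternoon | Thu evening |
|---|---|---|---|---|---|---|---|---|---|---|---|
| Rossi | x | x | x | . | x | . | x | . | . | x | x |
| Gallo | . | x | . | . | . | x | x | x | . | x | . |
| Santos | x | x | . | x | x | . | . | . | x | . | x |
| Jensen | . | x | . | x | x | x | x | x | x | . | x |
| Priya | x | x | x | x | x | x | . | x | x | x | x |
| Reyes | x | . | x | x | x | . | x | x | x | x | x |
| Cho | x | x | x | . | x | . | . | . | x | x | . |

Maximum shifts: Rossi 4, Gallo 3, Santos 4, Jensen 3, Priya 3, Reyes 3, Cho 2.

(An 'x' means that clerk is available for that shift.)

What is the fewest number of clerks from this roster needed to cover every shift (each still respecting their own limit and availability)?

13 slots to fill and no one can take more than 4, so at least ⌈13/4⌉ = 4 clerks are needed.
Rossi, Gallo, Santos, and Jensen alone can cover everything: Mon afternoon→Rossi, Mon evening→Santos, Tue morning→Rossi, Tue afternoon→Santos, Tue evening→Rossi, Wed morning→Gallo+Jensen, Wed afternoon→Gallo, Wed evening→Gallo, Thu morning→Santos+Jensen, Thu afternoon→Rossi, Thu evening→Santos.

4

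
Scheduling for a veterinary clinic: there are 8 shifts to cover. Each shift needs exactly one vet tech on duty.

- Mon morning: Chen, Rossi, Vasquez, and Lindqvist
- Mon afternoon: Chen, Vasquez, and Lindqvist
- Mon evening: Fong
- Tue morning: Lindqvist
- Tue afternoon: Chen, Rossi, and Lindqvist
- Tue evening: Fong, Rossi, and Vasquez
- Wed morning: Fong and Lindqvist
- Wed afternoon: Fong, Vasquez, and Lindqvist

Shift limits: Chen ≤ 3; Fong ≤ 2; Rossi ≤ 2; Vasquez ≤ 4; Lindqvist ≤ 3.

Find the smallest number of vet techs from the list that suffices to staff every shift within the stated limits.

3

8 slots to fill and no one can take more than 4, so at least ⌈8/4⌉ = 2 vet techs are needed.
Any 2 vet techs together have capacity at most 4+3 = 7 < 8 slots, so 2 can never suffice.
Chen, Fong, and Lindqvist alone can cover everything: Mon morning→Chen, Mon afternoon→Chen, Mon evening→Fong, Tue morning→Lindqvist, Tue afternoon→Chen, Tue evening→Fong, Wed morning→Lindqvist, Wed afternoon→Lindqvist.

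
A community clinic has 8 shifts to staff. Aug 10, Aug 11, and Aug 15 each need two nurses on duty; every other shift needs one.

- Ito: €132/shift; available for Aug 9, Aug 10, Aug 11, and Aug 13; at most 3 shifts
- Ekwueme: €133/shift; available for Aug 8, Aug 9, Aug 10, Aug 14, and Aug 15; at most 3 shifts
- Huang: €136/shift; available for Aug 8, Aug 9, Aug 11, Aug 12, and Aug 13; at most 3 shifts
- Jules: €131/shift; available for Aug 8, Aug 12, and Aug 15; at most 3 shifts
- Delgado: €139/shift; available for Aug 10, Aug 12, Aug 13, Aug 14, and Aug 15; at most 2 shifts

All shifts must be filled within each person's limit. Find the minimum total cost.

Aug 11 can only be covered by Ito and Huang, so that assignment is forced.
Picking the cheapest available nurse for each shift independently would cost €1456, but that ignores the shift limits.
An optimal schedule: Aug 8→Jules, Aug 9→Ito, Aug 10→Ito+Ekwueme, Aug 11→Ito+Huang, Aug 12→Jules, Aug 13→Huang, Aug 14→Ekwueme, Aug 15→Jules+Ekwueme.
Total: 131 + 132 + 132 + 133 + 132 + 136 + 131 + 136 + 133 + 131 + 133 = €1460.

€1460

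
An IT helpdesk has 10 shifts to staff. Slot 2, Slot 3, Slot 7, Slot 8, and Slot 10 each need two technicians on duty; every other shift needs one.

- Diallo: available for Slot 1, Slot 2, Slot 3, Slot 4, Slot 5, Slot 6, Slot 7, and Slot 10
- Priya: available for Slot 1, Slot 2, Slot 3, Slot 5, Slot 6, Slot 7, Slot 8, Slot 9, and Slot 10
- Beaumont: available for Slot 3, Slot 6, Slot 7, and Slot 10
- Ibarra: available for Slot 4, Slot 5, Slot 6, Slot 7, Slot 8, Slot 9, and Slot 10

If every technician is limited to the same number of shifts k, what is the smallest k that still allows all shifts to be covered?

4

With 4 technicians and 15 worker-slots to fill, someone must work at least ⌈15/4⌉ = 4 shifts, so k ≥ 4.
k = 4 works: Slot 1→Diallo, Slot 2→Diallo+Priya, Slot 3→Diallo+Priya, Slot 4→Diallo, Slot 5→Ibarra, Slot 6→Beaumont, Slot 7→Beaumont+Ibarra, Slot 8→Priya+Ibarra, Slot 9→Priya, Slot 10→Beaumont+Ibarra.
Loads: Diallo 4, Priya 4, Beaumont 3, Ibarra 4 — all ≤ 4.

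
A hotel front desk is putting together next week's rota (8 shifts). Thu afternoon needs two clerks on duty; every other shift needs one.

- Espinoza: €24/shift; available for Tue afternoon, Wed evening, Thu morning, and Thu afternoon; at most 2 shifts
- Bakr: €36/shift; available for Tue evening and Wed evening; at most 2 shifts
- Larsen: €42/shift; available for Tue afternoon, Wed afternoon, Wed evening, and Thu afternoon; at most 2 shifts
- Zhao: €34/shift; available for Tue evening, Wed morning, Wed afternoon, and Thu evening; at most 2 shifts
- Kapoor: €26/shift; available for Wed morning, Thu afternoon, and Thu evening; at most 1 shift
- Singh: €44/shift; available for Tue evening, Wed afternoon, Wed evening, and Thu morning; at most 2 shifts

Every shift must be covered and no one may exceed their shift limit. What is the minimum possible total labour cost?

Picking the cheapest available clerk for each shift independently would cost €242, but that ignores the shift limits.
An optimal schedule: Tue afternoon→Espinoza, Tue evening→Bakr, Wed morning→Zhao, Wed afternoon→Larsen, Wed evening→Bakr, Thu morning→Espinoza, Thu afternoon→Larsen+Kapoor, Thu evening→Zhao.
Total: 24 + 36 + 34 + 42 + 36 + 24 + 42 + 26 + 34 = €298.

€298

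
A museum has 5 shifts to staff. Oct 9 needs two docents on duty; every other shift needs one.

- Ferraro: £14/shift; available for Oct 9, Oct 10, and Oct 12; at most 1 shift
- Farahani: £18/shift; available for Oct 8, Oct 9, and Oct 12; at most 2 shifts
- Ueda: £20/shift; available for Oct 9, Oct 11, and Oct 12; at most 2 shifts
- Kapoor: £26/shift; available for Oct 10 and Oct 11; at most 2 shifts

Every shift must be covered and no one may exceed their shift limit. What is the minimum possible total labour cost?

£116

Oct 8 can only be covered by Farahani, so that assignment is forced.
Picking the cheapest available docent for each shift independently would cost £98, but that ignores the shift limits.
An optimal schedule: Oct 8→Farahani, Oct 9→Farahani+Ueda, Oct 10→Ferraro, Oct 11→Kapoor, Oct 12→Ueda.
Total: 18 + 18 + 20 + 14 + 26 + 20 = £116.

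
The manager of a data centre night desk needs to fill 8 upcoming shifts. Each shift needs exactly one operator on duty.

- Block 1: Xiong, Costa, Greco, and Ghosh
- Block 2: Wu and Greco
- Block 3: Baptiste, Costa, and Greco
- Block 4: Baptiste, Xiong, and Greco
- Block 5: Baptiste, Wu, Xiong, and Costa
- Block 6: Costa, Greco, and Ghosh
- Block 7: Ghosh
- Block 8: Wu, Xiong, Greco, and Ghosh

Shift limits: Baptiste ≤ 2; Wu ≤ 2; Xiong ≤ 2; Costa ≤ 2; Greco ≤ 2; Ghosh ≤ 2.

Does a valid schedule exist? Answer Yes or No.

Block 7 can only be covered by Ghosh, so that assignment is forced.
One valid schedule: Block 1→Xiong, Block 2→Wu, Block 3→Baptiste, Block 4→Baptiste, Block 5→Wu, Block 6→Costa, Block 7→Ghosh, Block 8→Xiong.
Loads: Baptiste 2/2, Wu 2/2, Xiong 2/2, Costa 1/2, Greco 0/2, Ghosh 1/2 — all within limits.

Yes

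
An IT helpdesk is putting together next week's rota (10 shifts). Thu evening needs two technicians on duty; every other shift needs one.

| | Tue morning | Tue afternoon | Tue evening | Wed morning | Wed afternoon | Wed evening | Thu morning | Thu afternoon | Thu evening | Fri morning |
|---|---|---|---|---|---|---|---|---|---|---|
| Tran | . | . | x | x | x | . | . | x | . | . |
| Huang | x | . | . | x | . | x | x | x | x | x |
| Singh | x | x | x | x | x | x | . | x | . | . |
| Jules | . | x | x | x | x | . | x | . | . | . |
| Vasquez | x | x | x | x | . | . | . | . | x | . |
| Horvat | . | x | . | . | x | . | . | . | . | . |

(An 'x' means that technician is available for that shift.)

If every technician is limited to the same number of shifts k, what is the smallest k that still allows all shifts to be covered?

With 6 technicians and 11 worker-slots to fill, someone must work at least ⌈11/6⌉ = 2 shifts, so k ≥ 2.
k = 2 works: Tue morning→Singh, Tue afternoon→Jules, Tue evening→Tran, Wed morning→Vasquez, Wed afternoon→Horvat, Wed evening→Singh, Thu morning→Jules, Thu afternoon→Tran, Thu evening→Huang+Vasquez, Fri morning→Huang.
Loads: Tran 2, Huang 2, Singh 2, Jules 2, Vasquez 2, Horvat 1 — all ≤ 2.

2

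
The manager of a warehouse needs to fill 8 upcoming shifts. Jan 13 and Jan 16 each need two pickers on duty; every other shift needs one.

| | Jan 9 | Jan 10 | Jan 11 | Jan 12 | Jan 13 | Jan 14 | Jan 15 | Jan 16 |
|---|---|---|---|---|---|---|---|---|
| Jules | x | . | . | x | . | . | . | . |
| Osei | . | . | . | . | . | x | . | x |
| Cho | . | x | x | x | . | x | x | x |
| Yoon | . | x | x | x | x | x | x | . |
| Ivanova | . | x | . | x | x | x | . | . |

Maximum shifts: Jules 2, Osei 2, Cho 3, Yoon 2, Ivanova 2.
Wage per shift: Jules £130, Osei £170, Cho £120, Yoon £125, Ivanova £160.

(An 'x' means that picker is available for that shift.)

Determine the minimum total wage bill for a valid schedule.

Jan 9 can only be covered by Jules, so that assignment is forced.
Jan 13 can only be covered by Yoon and Ivanova, so that assignment is forced.
Jan 16 can only be covered by Osei and Cho, so that assignment is forced.
Picking the cheapest available picker for each shift independently would cost £1305, but that ignores the shift limits.
An optimal schedule: Jan 9→Jules, Jan 10→Yoon, Jan 11→Cho, Jan 12→Jules, Jan 13→Yoon+Ivanova, Jan 14→Ivanova, Jan 15→Cho, Jan 16→Cho+Osei.
Total: 130 + 125 + 120 + 130 + 125 + 160 + 160 + 120 + 120 + 170 = £1360.

£1360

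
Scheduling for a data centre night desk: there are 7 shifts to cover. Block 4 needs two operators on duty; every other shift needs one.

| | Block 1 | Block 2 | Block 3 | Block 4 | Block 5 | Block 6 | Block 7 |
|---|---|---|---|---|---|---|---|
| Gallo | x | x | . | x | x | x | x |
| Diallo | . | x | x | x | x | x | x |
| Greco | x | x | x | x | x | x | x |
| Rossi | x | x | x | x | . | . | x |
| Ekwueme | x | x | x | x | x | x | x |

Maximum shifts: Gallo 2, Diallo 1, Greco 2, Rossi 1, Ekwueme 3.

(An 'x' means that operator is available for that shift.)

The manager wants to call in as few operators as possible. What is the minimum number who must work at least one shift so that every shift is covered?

4

8 slots to fill and no one can take more than 3, so at least ⌈8/3⌉ = 3 operators are needed.
Any 3 operators together have capacity at most 3+2+2 = 7 < 8 slots, so 3 can never suffice.
Gallo, Diallo, Greco, and Ekwueme alone can cover everything: Block 1→Gallo, Block 2→Gallo, Block 3→Diallo, Block 4→Greco+Ekwueme, Block 5→Greco, Block 6→Ekwueme, Block 7→Ekwueme.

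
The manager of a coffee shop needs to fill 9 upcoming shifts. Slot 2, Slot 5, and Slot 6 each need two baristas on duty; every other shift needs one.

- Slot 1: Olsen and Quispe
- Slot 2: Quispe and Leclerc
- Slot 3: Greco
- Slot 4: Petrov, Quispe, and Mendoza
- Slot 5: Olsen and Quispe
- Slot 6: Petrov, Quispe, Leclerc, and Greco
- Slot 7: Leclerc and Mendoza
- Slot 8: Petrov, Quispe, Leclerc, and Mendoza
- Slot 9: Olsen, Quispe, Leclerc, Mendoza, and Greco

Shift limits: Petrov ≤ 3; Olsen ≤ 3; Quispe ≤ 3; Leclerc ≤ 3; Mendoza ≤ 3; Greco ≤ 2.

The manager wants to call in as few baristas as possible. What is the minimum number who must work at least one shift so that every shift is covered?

12 slots to fill and no one can take more than 3, so at least ⌈12/3⌉ = 4 baristas are needed.
No set of 4 baristas can cover every shift (each such set leaves at least one shift with no one available or exceeds a cap).
Petrov, Olsen, Quispe, Leclerc, and Greco alone can cover everything: Slot 1→Olsen, Slot 2→Quispe+Leclerc, Slot 3→Greco, Slot 4→Petrov, Slot 5→Olsen+Quispe, Slot 6→Petrov+Quispe, Slot 7→Leclerc, Slot 8→Petrov, Slot 9→Olsen.

5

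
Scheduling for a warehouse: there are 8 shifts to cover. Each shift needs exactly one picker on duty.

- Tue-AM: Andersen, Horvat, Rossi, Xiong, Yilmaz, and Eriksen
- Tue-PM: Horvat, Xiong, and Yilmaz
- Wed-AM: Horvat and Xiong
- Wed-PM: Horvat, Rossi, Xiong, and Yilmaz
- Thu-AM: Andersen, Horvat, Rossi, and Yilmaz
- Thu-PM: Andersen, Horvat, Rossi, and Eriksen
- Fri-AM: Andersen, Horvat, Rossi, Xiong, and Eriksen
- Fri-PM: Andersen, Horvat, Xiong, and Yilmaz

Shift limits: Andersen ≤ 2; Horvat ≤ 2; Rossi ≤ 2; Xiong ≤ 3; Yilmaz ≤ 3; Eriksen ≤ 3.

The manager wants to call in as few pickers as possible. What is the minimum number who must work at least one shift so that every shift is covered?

8 slots to fill and no one can take more than 3, so at least ⌈8/3⌉ = 3 pickers are needed.
Andersen, Xiong, and Yilmaz alone can cover everything: Tue-AM→Yilmaz, Tue-PM→Xiong, Wed-AM→Xiong, Wed-PM→Xiong, Thu-AM→Yilmaz, Thu-PM→Andersen, Fri-AM→Andersen, Fri-PM→Yilmaz.

3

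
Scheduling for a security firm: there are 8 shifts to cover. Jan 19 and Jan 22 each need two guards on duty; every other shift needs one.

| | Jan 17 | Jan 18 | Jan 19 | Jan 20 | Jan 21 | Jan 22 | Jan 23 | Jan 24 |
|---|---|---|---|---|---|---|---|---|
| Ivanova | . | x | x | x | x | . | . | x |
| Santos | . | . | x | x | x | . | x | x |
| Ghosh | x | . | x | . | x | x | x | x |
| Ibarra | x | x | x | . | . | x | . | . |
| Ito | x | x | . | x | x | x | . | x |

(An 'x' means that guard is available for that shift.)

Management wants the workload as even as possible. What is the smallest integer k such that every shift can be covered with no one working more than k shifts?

With 5 guards and 10 worker-slots to fill, someone must work at least ⌈10/5⌉ = 2 shifts, so k ≥ 2.
k = 2 works: Jan 17→Ghosh, Jan 18→Ivanova, Jan 19→Santos+Ibarra, Jan 20→Ivanova, Jan 21→Ito, Jan 22→Ghosh+Ibarra, Jan 23→Santos, Jan 24→Ito.
Loads: Ivanova 2, Santos 2, Ghosh 2, Ibarra 2, Ito 2 — all ≤ 2.

2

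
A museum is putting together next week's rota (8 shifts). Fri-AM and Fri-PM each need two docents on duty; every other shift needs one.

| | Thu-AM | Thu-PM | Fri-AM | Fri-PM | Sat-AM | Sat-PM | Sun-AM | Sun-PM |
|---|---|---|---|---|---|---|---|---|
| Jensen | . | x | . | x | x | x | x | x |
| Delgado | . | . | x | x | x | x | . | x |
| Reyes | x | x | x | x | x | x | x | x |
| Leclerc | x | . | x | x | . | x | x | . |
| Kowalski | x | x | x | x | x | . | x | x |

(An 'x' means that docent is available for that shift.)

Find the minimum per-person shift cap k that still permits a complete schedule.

With 5 docents and 10 worker-slots to fill, someone must work at least ⌈10/5⌉ = 2 shifts, so k ≥ 2.
k = 2 works: Thu-AM→Reyes, Thu-PM→Jensen, Fri-AM→Leclerc+Kowalski, Fri-PM→Leclerc+Kowalski, Sat-AM→Jensen, Sat-PM→Delgado, Sun-AM→Reyes, Sun-PM→Delgado.
Loads: Jensen 2, Delgado 2, Reyes 2, Leclerc 2, Kowalski 2 — all ≤ 2.

2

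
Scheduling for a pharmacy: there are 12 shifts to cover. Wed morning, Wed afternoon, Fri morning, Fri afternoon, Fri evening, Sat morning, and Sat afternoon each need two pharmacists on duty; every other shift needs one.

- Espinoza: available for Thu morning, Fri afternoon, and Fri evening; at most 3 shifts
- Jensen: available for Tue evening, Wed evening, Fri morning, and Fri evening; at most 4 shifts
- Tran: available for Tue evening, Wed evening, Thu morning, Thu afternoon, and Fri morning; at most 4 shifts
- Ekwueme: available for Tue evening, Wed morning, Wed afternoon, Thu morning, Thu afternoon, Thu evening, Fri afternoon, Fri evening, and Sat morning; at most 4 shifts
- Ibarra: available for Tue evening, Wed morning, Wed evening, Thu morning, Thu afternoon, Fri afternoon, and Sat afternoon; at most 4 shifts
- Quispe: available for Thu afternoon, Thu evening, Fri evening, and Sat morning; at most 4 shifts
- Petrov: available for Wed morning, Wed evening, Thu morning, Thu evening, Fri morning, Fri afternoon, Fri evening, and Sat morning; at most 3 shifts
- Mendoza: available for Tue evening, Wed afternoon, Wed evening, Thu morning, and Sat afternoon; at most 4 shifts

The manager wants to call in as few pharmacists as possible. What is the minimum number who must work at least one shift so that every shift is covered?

19 slots to fill and no one can take more than 4, so at least ⌈19/4⌉ = 5 pharmacists are needed.
No set of 5 pharmacists can cover every shift (each such set leaves at least one shift with no one available or exceeds a cap).
Espinoza, Jensen, Ekwueme, Ibarra, Petrov, and Mendoza alone can cover everything: Tue evening→Jensen, Wed morning→Ibarra+Petrov, Wed afternoon→Ekwueme+Mendoza, Wed evening→Jensen, Thu morning→Espinoza, Thu afternoon→Ekwueme, Thu evening→Ekwueme, Fri morning→Jensen+Petrov, Fri afternoon→Espinoza+Ibarra, Fri evening→Espinoza+Jensen, Sat morning→Ekwueme+Petrov, Sat afternoon→Ibarra+Mendoza.

6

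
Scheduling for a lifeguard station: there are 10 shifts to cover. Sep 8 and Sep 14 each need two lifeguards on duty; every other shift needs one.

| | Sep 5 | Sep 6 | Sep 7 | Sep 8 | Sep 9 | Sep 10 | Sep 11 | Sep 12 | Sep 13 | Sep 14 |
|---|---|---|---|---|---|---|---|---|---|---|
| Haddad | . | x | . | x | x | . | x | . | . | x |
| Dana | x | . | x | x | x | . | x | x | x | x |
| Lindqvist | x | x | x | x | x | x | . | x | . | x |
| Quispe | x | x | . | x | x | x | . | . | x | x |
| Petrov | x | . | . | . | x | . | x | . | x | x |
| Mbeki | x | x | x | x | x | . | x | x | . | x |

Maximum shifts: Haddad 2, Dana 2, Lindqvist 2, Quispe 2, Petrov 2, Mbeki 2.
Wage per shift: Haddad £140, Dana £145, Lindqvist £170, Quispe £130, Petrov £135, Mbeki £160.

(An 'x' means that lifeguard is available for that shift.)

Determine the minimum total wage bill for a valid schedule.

£1760

Picking the cheapest available lifeguard for each shift independently would cost £1610, but that ignores the shift limits.
An optimal schedule: Sep 5→Lindqvist, Sep 6→Haddad, Sep 7→Dana, Sep 8→Quispe+Mbeki, Sep 9→Petrov, Sep 10→Lindqvist, Sep 11→Haddad, Sep 12→Dana, Sep 13→Quispe, Sep 14→Petrov+Mbeki.
Total: 170 + 140 + 145 + 130 + 160 + 135 + 170 + 140 + 145 + 130 + 135 + 160 = £1760.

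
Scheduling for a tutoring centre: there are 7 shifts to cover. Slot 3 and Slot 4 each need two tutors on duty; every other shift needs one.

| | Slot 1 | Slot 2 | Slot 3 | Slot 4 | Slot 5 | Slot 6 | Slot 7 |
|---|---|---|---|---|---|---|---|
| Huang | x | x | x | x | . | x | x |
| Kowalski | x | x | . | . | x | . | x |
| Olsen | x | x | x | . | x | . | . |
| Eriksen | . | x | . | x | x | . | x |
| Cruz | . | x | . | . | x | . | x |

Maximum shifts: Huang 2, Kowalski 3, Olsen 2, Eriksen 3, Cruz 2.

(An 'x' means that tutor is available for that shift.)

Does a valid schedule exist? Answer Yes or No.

No

Total capacity is 12 and 9 slots are needed, so capacity alone doesn't rule it out.
Shifts {Slot 3, Slot 4, Slot 6} need 5 worker-slots in total, but the tutors available for any of those shifts (Huang, Olsen, and Eriksen) can supply at most 4 among them. So no valid schedule exists.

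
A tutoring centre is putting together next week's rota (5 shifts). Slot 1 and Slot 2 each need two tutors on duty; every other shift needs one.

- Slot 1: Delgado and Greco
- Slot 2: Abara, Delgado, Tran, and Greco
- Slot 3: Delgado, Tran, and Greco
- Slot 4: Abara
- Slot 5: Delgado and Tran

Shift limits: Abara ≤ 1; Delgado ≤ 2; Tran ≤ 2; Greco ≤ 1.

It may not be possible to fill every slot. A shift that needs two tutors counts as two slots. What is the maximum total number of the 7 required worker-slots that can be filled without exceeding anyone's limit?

6

Total capacity across all tutors is 1+2+2+1 = 6, and 7 slots are needed, so at most 6 can be filled.
An assignment achieving 6: Slot 1→Delgado+Greco, Slot 2→Tran, Slot 3→Tran, Slot 4→Abara, Slot 5→Delgado.
Loads: Abara 1/1, Delgado 2/2, Tran 2/2, Greco 1/1.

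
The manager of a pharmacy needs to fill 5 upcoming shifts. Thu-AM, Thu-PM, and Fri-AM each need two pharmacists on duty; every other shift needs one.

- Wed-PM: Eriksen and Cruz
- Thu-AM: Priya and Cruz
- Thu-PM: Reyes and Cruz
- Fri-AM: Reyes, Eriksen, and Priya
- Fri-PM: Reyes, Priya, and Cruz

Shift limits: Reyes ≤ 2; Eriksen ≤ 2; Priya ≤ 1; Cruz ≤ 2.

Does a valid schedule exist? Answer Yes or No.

No

Shifts {Thu-AM, Thu-PM, Fri-AM, Fri-PM} need 7 worker-slots in total, but the pharmacists available for any of those shifts (Reyes, Eriksen, Priya, and Cruz) can supply at most 6 among them. So no valid schedule exists.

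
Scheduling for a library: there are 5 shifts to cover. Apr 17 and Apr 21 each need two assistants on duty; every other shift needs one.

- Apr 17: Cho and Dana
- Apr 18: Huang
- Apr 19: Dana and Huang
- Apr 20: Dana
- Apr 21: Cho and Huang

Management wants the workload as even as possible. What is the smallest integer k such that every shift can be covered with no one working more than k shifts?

With 3 assistants and 7 worker-slots to fill, someone must work at least ⌈7/3⌉ = 3 shifts, so k ≥ 3.
k = 3 works: Apr 17→Cho+Dana, Apr 18→Huang, Apr 19→Dana, Apr 20→Dana, Apr 21→Cho+Huang.
Loads: Cho 2, Dana 3, Huang 2 — all ≤ 3.

3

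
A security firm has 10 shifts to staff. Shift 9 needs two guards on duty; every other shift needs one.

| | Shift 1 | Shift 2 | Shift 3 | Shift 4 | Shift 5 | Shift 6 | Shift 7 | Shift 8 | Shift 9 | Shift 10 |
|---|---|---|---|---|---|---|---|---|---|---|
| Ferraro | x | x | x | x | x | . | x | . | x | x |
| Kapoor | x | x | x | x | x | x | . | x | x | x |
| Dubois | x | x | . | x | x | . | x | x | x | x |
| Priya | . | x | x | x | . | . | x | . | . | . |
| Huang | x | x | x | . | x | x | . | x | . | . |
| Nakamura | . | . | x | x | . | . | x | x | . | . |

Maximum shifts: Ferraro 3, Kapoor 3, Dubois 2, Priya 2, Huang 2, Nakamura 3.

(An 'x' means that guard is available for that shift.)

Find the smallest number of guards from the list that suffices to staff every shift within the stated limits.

4

11 slots to fill and no one can take more than 3, so at least ⌈11/3⌉ = 4 guards are needed.
Ferraro, Kapoor, Dubois, and Nakamura alone can cover everything: Shift 1→Ferraro, Shift 2→Ferraro, Shift 3→Ferraro, Shift 4→Nakamura, Shift 5→Kapoor, Shift 6→Kapoor, Shift 7→Nakamura, Shift 8→Nakamura, Shift 9→Kapoor+Dubois, Shift 10→Dubois.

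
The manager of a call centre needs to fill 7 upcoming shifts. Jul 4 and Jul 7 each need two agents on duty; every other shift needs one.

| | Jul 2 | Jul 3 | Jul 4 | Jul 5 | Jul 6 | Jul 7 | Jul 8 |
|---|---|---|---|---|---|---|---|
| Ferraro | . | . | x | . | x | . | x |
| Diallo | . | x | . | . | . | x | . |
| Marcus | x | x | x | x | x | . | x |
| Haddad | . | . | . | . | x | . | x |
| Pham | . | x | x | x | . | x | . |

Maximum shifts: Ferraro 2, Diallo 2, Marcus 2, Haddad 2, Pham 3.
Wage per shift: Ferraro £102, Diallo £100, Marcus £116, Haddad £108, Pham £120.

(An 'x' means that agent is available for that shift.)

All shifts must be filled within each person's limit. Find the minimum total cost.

£984

Jul 2 can only be covered by Marcus, so that assignment is forced.
Jul 7 can only be covered by Diallo and Pham, so that assignment is forced.
Picking the cheapest available agent for each shift independently would cost £974, but that ignores the shift limits.
An optimal schedule: Jul 2→Marcus, Jul 3→Diallo, Jul 4→Ferraro+Pham, Jul 5→Marcus, Jul 6→Ferraro, Jul 7→Diallo+Pham, Jul 8→Haddad.
Total: 116 + 100 + 102 + 120 + 116 + 102 + 100 + 120 + 108 = £984.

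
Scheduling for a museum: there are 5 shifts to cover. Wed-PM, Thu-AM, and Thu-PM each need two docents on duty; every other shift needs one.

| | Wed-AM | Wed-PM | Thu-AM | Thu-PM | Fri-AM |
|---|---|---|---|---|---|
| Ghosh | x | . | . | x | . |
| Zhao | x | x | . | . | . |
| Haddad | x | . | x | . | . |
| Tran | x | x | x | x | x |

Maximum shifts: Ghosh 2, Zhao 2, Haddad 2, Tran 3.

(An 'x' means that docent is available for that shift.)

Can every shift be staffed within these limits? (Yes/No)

No

Total capacity is 9 and 8 slots are needed, so capacity alone doesn't rule it out.
Shifts {Wed-PM, Thu-AM, Thu-PM, Fri-AM} need 7 worker-slots in total, but the docents available for any of those shifts (Ghosh, Zhao, Haddad, and Tran) can supply at most 6 among them. So no valid schedule exists.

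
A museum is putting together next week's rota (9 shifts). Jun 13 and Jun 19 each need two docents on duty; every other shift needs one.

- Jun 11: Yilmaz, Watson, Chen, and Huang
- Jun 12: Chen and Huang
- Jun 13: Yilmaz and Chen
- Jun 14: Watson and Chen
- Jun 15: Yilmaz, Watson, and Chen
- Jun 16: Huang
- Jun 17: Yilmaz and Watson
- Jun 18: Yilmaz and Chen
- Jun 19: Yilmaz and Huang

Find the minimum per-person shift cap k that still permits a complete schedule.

3

With 4 docents and 11 worker-slots to fill, someone must work at least ⌈11/4⌉ = 3 shifts, so k ≥ 3.
k = 3 works: Jun 11→Watson, Jun 12→Chen, Jun 13→Yilmaz+Chen, Jun 14→Watson, Jun 15→Watson, Jun 16→Huang, Jun 17→Yilmaz, Jun 18→Chen, Jun 19→Yilmaz+Huang.
Loads: Yilmaz 3, Watson 3, Chen 3, Huang 2 — all ≤ 3.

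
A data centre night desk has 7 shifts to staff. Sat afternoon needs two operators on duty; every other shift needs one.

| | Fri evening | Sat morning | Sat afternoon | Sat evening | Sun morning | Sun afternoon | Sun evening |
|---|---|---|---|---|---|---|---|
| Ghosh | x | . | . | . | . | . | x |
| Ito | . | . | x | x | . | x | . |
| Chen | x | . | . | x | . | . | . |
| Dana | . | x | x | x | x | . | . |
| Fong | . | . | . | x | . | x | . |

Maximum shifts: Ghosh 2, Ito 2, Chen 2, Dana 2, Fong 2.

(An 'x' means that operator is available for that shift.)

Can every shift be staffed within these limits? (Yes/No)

Total capacity is 10 and 8 slots are needed, so capacity alone doesn't rule it out.
Shifts {Sat morning, Sat afternoon, Sun morning} need 4 worker-slots in total, but the operators available for any of those shifts (Ito and Dana) can supply at most 3 among them. So no valid schedule exists.

No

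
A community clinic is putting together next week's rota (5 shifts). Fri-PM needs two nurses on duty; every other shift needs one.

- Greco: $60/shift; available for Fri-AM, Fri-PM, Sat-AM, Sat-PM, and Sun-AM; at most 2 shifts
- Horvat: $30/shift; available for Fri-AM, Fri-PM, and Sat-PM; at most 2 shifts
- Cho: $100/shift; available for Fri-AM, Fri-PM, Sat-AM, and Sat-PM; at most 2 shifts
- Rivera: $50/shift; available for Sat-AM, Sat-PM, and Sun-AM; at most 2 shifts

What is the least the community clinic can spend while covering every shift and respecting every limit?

$280

Picking the cheapest available nurse for each shift independently would cost $250, but that ignores the shift limits.
An optimal schedule: Fri-AM→Horvat, Fri-PM→Horvat+Greco, Sat-AM→Rivera, Sat-PM→Greco, Sun-AM→Rivera.
Total: 30 + 30 + 60 + 50 + 60 + 50 = $280.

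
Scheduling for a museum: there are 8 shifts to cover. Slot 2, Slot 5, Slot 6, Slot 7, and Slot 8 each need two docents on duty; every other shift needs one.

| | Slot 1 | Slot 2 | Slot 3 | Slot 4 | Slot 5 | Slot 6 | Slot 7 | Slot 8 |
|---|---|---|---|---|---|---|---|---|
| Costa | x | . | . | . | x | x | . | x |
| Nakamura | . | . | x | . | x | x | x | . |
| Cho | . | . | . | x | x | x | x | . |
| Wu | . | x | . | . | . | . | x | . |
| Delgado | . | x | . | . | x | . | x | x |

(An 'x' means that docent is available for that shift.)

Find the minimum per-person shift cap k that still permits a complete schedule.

3

With 5 docents and 13 worker-slots to fill, someone must work at least ⌈13/5⌉ = 3 shifts, so k ≥ 3.
k = 3 works: Slot 1→Costa, Slot 2→Wu+Delgado, Slot 3→Nakamura, Slot 4→Cho, Slot 5→Nakamura+Cho, Slot 6→Costa+Nakamura, Slot 7→Cho+Wu, Slot 8→Costa+Delgado.
Loads: Costa 3, Nakamura 3, Cho 3, Wu 2, Delgado 2 — all ≤ 3.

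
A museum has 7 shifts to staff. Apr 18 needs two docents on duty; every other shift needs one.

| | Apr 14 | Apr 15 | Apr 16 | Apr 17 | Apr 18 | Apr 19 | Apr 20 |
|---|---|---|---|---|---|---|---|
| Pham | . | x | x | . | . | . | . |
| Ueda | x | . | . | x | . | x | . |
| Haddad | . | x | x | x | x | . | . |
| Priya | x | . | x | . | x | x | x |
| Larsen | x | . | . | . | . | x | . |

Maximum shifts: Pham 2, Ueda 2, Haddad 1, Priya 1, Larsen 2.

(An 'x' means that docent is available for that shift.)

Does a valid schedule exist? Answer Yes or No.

Total capacity is 8 and 8 slots are needed, so capacity alone doesn't rule it out.
Shifts {Apr 18, Apr 20} need 3 worker-slots in total, but the docents available for any of those shifts (Haddad and Priya) can supply at most 2 among them. So no valid schedule exists.

No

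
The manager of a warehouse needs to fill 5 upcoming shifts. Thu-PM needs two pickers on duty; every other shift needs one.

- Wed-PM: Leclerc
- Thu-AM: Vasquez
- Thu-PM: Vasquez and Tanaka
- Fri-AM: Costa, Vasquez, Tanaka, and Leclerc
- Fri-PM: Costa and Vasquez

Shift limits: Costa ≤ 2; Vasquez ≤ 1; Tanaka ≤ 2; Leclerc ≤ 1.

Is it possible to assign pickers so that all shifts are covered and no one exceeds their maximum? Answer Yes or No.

No

Total capacity is 6 and 6 slots are needed, so capacity alone doesn't rule it out.
Shifts {Thu-AM, Thu-PM} need 3 worker-slots in total, but the pickers available for any of those shifts (Vasquez and Tanaka) can supply at most 2 among them. So no valid schedule exists.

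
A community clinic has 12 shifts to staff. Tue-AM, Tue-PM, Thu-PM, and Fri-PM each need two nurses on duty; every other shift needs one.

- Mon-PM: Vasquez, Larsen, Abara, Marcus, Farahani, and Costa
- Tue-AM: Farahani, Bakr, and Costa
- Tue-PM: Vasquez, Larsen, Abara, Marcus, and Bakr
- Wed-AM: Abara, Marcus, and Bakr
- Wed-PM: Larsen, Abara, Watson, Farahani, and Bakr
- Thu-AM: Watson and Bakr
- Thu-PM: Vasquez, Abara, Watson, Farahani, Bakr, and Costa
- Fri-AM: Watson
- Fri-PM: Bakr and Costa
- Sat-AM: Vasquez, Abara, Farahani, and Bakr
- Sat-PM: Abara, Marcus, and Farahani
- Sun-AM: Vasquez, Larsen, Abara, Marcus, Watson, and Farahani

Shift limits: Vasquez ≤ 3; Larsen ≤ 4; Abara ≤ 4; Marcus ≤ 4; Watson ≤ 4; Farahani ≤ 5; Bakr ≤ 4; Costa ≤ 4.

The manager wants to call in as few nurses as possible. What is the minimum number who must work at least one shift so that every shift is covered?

4

16 slots to fill and no one can take more than 5, so at least ⌈16/5⌉ = 4 nurses are needed.
Abara, Watson, Bakr, and Costa alone can cover everything: Mon-PM→Costa, Tue-AM→Bakr+Costa, Tue-PM→Abara+Bakr, Wed-AM→Abara, Wed-PM→Watson, Thu-AM→Watson, Thu-PM→Bakr+Costa, Fri-AM→Watson, Fri-PM→Bakr+Costa, Sat-AM→Abara, Sat-PM→Abara, Sun-AM→Watson.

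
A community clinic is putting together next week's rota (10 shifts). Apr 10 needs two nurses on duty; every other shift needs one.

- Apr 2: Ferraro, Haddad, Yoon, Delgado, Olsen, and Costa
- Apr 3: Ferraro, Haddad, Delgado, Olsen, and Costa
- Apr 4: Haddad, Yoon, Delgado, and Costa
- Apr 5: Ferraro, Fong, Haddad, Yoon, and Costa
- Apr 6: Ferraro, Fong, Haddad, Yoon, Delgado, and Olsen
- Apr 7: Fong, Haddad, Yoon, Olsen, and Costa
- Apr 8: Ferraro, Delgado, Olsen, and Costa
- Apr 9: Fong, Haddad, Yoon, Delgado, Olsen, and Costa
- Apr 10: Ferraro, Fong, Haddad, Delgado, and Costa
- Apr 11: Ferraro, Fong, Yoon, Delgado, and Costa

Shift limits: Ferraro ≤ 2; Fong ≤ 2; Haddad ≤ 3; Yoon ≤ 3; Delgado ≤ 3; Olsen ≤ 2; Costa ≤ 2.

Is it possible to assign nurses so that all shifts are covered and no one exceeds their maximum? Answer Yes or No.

One valid schedule: Apr 2→Haddad, Apr 3→Ferraro, Apr 4→Haddad, Apr 5→Fong, Apr 6→Haddad, Apr 7→Fong, Apr 8→Ferraro, Apr 9→Yoon, Apr 10→Delgado+Costa, Apr 11→Yoon.
Loads: Ferraro 2/2, Fong 2/2, Haddad 3/3, Yoon 2/3, Delgado 1/3, Olsen 0/2, Costa 1/2 — all within limits.

Yes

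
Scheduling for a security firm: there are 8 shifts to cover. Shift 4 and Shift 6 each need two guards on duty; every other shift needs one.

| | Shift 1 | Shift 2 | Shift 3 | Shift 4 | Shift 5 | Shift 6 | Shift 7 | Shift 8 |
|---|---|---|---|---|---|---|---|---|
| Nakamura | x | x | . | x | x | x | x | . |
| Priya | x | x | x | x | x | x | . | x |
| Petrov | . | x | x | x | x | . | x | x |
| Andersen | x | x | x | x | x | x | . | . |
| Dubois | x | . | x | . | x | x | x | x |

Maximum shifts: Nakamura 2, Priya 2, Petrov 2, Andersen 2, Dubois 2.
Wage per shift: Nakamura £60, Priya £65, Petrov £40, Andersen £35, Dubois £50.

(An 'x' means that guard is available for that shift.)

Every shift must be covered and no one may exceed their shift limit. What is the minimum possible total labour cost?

Picking the cheapest available guard for each shift independently would cost £380, but that ignores the shift limits.
An optimal schedule: Shift 1→Nakamura, Shift 2→Priya, Shift 3→Petrov, Shift 4→Petrov+Andersen, Shift 5→Dubois, Shift 6→Andersen+Dubois, Shift 7→Nakamura, Shift 8→Priya.
Total: 60 + 65 + 40 + 40 + 35 + 50 + 35 + 50 + 60 + 65 = £500.

£500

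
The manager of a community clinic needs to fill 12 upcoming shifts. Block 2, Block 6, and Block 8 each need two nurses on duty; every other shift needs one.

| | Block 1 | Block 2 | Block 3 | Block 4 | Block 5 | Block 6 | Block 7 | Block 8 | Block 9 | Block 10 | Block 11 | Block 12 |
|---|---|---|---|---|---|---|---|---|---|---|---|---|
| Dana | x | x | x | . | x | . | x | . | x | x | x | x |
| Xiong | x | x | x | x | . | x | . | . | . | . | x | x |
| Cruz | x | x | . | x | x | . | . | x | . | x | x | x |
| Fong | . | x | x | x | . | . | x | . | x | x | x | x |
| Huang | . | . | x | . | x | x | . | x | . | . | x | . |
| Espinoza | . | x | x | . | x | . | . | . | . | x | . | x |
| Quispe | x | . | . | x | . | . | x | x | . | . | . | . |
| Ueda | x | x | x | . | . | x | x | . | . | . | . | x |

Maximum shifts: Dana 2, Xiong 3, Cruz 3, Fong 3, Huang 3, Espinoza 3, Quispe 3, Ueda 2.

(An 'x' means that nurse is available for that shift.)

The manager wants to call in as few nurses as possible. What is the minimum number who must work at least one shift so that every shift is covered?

5

15 slots to fill and no one can take more than 3, so at least ⌈15/3⌉ = 5 nurses are needed.
Xiong, Cruz, Fong, Huang, and Espinoza alone can cover everything: Block 1→Xiong, Block 2→Fong+Espinoza, Block 3→Espinoza, Block 4→Xiong, Block 5→Cruz, Block 6→Xiong+Huang, Block 7→Fong, Block 8→Cruz+Huang, Block 9→Fong, Block 10→Cruz, Block 11→Huang, Block 12→Espinoza.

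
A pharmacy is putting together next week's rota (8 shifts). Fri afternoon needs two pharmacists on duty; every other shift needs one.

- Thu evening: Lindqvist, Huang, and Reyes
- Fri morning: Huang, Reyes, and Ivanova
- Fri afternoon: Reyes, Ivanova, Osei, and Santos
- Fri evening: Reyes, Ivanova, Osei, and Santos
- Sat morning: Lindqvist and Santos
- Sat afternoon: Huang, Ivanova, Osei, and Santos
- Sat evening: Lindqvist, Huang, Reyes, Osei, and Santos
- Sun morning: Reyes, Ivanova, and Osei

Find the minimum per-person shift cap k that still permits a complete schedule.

With 6 pharmacists and 9 worker-slots to fill, someone must work at least ⌈9/6⌉ = 2 shifts, so k ≥ 2.
k = 2 works: Thu evening→Lindqvist, Fri morning→Huang, Fri afternoon→Ivanova+Osei, Fri evening→Reyes, Sat morning→Lindqvist, Sat afternoon→Huang, Sat evening→Osei, Sun morning→Reyes.
Loads: Lindqvist 2, Huang 2, Reyes 2, Ivanova 1, Osei 2, Santos 0 — all ≤ 2.

2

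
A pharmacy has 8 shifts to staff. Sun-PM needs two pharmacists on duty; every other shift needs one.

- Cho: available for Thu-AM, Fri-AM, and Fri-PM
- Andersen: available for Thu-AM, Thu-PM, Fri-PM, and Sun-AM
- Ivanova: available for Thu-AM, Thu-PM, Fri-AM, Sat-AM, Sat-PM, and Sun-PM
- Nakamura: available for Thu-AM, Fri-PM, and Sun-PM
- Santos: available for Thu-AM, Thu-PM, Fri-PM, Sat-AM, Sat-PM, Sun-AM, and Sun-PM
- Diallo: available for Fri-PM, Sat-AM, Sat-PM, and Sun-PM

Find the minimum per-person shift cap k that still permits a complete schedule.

2

With 6 pharmacists and 9 worker-slots to fill, someone must work at least ⌈9/6⌉ = 2 shifts, so k ≥ 2.
k = 2 works: Thu-AM→Cho, Thu-PM→Andersen, Fri-AM→Cho, Fri-PM→Nakamura, Sat-AM→Ivanova, Sat-PM→Ivanova, Sun-AM→Andersen, Sun-PM→Nakamura+Santos.
Loads: Cho 2, Andersen 2, Ivanova 2, Nakamura 2, Santos 1, Diallo 0 — all ≤ 2.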